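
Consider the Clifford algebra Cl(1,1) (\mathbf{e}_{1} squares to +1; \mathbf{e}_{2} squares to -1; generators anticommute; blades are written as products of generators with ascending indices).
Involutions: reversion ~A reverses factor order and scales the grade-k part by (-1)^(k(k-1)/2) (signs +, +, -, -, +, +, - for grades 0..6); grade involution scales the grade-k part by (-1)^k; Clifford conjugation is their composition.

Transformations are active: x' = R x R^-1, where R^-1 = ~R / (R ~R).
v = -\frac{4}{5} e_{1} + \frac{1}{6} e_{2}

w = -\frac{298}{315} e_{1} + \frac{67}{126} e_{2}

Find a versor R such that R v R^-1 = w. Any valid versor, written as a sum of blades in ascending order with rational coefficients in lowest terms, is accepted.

Here q(v) = q(w) = \frac{551}{900}; the classical choice R = v + w = -\frac{110}{63} e_{1} + \frac{44}{63} e_{2} then realises v -> w under the sandwich.
Answer: -\frac{110}{63} e_{1} + \frac{44}{63} e_{2}


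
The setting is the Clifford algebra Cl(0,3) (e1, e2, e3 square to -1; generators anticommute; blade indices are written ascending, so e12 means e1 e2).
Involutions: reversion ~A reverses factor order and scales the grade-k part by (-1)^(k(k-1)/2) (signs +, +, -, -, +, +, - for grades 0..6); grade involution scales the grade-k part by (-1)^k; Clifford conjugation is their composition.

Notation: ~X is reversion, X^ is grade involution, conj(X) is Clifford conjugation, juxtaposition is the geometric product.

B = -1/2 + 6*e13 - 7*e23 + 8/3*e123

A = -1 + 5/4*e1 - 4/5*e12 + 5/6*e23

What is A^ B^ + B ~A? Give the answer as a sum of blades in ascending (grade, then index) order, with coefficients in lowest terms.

first term: 19/3 + 205/72*e1 + 161/30*e3 - 23/5*e12 - 58/5*e13 - 31/20*e23 + 137/12*e123
second term: -16/3 + 115/72*e1 + 161/30*e3 - 27/5*e12 - 58/5*e13 - 43/60*e23 - 137/12*e123
Answer: 1 + 40/9*e1 + 161/15*e3 - 10*e12 - 116/5*e13 - 34/15*e23


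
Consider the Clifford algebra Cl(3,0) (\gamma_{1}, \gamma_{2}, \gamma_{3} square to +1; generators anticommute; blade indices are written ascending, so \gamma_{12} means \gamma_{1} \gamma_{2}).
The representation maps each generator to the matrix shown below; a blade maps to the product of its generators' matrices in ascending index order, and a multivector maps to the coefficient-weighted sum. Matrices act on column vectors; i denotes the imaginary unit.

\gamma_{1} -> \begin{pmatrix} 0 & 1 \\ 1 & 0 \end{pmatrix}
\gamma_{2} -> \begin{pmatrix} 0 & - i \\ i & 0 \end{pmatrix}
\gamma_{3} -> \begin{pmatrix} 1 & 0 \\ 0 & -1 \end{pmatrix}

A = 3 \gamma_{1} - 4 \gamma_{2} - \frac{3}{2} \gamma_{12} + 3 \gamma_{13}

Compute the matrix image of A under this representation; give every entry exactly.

Bivector images (products of the table entries): rho(\gamma_{12}) = rho(\gamma_{1})rho(\gamma_{2}) = \begin{pmatrix} i & 0 \\ 0 & - i \end{pmatrix}; rho(\gamma_{13}) = rho(\gamma_{1})rho(\gamma_{3}) = \begin{pmatrix} 0 & -1 \\ 1 & 0 \end{pmatrix}.
M = (3)*rho(\gamma_{1}) + (-4)*rho(\gamma_{2}) + (-\frac{3}{2})*rho(\gamma_{12}) + (3)*rho(\gamma_{13}), summed entrywise:
Answer: \begin{pmatrix} - \frac{3 i}{2} & 4 i \\ 6 - 4 i & \frac{3 i}{2} \end{pmatrix}


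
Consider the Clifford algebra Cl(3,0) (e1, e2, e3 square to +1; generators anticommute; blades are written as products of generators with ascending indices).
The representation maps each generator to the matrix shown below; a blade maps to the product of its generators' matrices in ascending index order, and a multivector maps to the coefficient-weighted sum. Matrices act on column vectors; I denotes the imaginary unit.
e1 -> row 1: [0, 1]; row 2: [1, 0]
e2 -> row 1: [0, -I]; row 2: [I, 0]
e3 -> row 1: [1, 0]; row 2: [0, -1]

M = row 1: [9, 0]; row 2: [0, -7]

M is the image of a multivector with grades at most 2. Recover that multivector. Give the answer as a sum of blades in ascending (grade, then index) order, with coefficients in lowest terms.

Method: 1, rho(e1), rho(e2), rho(e3) form a trace-orthogonal basis of the 2x2 complex matrices (tr(X Y) = 2 if X = Y, else 0), so M = m0*1 + m1*rho(e1) + m2*rho(e2) + m3*rho(e3) with m0 = tr(M)/2 = 1, m1 = tr(M rho(e1))/2 = 0, m2 = tr(M rho(e2))/2 = 0, m3 = tr(M rho(e3))/2 = 8.
Multiplying table entries, the bivector images are rho(e1 e2) = I*rho(e3), rho(e1 e3) = -I*rho(e2), rho(e2 e3) = I*rho(e1); with real blade coefficients the real parts of m0..m3 are the coefficients of 1, e1, e2, e3 and the imaginary parts give the bivectors (e2 e3: Im m1, e1 e3: -Im m2, e1 e2: Im m3).
Answer: 1 + 8*e3


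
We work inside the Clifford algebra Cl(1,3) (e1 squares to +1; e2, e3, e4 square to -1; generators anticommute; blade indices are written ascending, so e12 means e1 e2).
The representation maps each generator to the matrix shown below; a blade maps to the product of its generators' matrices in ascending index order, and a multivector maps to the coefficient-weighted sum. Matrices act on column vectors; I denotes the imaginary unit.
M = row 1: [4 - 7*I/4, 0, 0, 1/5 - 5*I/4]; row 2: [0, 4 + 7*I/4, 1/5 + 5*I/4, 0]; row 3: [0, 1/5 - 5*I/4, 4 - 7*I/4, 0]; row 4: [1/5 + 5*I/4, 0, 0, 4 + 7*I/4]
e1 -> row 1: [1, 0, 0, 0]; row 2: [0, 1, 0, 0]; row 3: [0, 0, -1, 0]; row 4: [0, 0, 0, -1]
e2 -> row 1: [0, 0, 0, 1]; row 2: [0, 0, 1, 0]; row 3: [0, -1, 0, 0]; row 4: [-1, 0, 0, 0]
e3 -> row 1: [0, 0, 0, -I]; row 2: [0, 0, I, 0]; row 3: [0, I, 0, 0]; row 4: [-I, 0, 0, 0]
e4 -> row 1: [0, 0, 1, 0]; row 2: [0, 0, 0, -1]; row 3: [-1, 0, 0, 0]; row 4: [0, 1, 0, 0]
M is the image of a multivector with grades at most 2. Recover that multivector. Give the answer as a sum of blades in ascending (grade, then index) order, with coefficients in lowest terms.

Method: the blade images are trace-orthogonal — tr(rho(e_A) rho(e_B)^-1) = 4 if A = B and 0 otherwise — and rho(e_A)^-1 = (e_A)^2 * rho(e_A) with (e_A)^2 = +1 or -1, so the coefficient of e_A in the preimage is (e_A)^2 * tr(M rho(e_A))/4.
Nonzero projections over blades of grade <= 2: 1: (1)^2 = +1, tr(M 1) = 16, coefficient 4; e12: (e12)^2 = +1, tr(M rho(e12)) = 4/5, coefficient 1/5; e13: (e13)^2 = +1, tr(M rho(e13)) = 5, coefficient 5/4; e23: (e23)^2 = -1, tr(M rho(e23)) = -7, coefficient 7/4. Every other blade of grade <= 2 projects to 0.
Answer: 4 + 1/5*e12 + 5/4*e13 + 7/4*e23


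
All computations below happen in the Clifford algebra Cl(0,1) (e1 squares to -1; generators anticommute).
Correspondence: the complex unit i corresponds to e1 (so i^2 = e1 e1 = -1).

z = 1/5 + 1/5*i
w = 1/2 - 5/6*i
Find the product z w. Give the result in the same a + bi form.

In blades: z = 1/5 + 1/5*e1, w = 1/2 - 5/6*e1.
Distribute z over w term by term (generator squares from the signature, products reordered to ascending indices): (1/5)*w = 1/10 - 1/6*e1; (1/5*e1)*w = 1/6 + 1/10*e1.
Sum: 4/15 - 1/15*e1; translating back through the correspondence:
Answer: 4/15 - 1/15*i


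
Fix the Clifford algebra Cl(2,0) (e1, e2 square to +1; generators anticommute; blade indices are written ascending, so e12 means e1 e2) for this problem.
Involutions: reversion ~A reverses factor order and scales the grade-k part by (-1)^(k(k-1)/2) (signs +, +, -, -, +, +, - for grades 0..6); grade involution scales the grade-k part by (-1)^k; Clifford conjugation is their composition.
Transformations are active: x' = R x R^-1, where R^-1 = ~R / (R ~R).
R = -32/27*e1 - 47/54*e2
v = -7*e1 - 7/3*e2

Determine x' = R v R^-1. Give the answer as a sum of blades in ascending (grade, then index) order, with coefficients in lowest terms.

~R = -32/27*e1 - 47/54*e2, and R ~R = 6305/2916, so R^-1 = ~R / (6305/2916).
R v = 1673/162 - 539/162*e12
Answer: -81739/18915*e1 - 37709/6305*e2


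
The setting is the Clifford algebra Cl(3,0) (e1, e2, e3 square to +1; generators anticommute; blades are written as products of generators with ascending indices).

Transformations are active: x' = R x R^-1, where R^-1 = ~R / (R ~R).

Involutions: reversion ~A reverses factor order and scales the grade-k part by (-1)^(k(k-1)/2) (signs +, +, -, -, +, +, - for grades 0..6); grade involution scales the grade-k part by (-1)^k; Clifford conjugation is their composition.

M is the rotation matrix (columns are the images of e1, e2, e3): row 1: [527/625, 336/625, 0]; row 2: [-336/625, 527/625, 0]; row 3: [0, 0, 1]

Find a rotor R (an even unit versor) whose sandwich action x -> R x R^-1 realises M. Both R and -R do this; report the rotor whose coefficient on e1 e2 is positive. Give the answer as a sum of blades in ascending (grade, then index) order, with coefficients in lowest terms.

Method: write R = a + b12*e1 e2 + b13*e1 e3 + b23*e2 e3 with a^2 + b12^2 + b13^2 + b23^2 = 1 (so R^-1 = ~R). Expanding the columns R e_j ~R gives tr M = 4a^2 - 1 and, from the antisymmetric part, M21 - M12 = -4a*b12, M13 - M31 = 4a*b13, M32 - M23 = -4a*b23.
Here tr M = 1679/625, so a^2 = (1 + tr M)/4 = 576/625 and a = ±24/25. Taking a = 24/25: M21 - M12 = -672/625, M13 - M31 = 0, M32 - M23 = 0, giving b12 = 7/25, b13 = 0, b23 = 0, i.e. R = 24/25 + 7/25*e1 e2.
Its e1 e2 coefficient is already positive.
Answer: 24/25 + 7/25*e1 e2. Key observation: the double cover Spin(3) -> SO(3) sends R and -R to the same matrix (trace 1679/625 here), so the stated sign of the e1 e2 coefficient is what selects one sheet.


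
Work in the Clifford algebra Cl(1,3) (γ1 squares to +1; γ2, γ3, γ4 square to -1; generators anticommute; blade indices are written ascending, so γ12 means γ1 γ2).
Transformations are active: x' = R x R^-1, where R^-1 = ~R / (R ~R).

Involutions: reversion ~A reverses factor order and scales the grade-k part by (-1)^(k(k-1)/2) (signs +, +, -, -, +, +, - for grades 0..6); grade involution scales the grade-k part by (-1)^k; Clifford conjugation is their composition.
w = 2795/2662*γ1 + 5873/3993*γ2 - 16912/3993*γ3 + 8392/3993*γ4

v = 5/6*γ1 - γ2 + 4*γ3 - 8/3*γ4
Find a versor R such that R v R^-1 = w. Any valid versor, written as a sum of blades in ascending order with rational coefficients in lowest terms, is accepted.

Reasoning: v^2 = w^2 = -281/12 since conjugation preserves the quadratic form; R = v + w = 7520/3993*γ1 + 1880/3993*γ2 - 940/3993*γ3 - 752/1331*γ4 is then valid when invertible, keeping its own part and reversing (v - w)/2.
Answer: 7520/3993*γ1 + 1880/3993*γ2 - 940/3993*γ3 - 752/1331*γ4


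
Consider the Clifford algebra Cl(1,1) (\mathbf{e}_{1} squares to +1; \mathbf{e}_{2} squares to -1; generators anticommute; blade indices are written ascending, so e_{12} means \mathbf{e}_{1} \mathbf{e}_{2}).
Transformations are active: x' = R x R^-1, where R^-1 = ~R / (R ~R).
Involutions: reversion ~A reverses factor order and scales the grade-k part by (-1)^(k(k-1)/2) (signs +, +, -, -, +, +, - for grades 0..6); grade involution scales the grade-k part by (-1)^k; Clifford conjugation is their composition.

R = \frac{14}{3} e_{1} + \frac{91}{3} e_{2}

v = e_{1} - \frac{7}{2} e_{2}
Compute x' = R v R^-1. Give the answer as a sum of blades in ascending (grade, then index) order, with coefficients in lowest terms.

~R = \frac{14}{3} e_{1} + \frac{91}{3} e_{2}, and R ~R = -\frac{2695}{3}, so R^-1 = ~R / (-\frac{2695}{3}).
R v = \frac{665}{6} - \frac{140}{3} e_{12}
Answer: -\frac{71}{33} e_{1} - \frac{263}{66} e_{2}


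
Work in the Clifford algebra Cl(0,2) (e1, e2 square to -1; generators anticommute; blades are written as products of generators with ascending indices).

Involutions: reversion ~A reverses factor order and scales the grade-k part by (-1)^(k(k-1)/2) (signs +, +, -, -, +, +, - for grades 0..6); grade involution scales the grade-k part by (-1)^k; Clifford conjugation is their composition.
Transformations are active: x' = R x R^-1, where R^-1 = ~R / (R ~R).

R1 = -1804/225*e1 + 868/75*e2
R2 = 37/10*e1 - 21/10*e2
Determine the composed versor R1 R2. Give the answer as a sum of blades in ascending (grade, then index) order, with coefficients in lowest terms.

Distribute over the terms of R1 (each basis-blade product reordered to ascending indices, repeated generators contracted through their squares):
(-1804/225*e1) R2 = 33374/1125 + 6314/375*e1 e2
(868/75*e2) R2 = 3038/125 - 16058/375*e1 e2
Summing the partial products and collecting blades:
Answer: 60716/1125 - 3248/125*e1 e2


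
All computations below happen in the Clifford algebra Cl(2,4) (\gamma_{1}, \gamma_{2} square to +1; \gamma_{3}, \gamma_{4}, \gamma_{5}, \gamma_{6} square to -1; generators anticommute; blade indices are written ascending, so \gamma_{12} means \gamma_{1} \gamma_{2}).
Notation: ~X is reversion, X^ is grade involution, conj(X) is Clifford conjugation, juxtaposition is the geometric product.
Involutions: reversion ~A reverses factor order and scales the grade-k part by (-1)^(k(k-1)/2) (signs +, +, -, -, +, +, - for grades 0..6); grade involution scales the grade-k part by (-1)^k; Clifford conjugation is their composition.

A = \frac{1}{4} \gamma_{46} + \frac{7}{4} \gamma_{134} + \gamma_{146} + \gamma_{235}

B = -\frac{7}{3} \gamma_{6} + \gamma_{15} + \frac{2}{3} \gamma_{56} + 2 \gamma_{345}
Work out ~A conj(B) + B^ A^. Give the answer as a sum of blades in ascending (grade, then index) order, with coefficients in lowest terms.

first term: \frac{7}{12} \gamma_{4} + \frac{7}{3} \gamma_{14} + \frac{7}{2} \gamma_{15} - 2 \gamma_{24} + \frac{1}{6} \gamma_{45} + \gamma_{123} + \frac{2}{3} \gamma_{145} - \frac{2}{3} \gamma_{236} + \frac{7}{4} \gamma_{345} + \frac{1}{2} \gamma_{356} - \gamma_{456} - \frac{49}{12} \gamma_{1346} + 2 \gamma_{1356} - \frac{1}{4} \gamma_{1456} - \frac{7}{3} \gamma_{2356} + \frac{7}{6} \gamma_{13456}
second term: \frac{7}{12} \gamma_{4} + \frac{7}{3} \gamma_{14} + \frac{7}{2} \gamma_{15} - 2 \gamma_{24} - \frac{1}{6} \gamma_{45} + \gamma_{123} + \frac{2}{3} \gamma_{145} - \frac{2}{3} \gamma_{236} + \frac{7}{4} \gamma_{345} - \frac{1}{2} \gamma_{356} - \gamma_{456} + \frac{49}{12} \gamma_{1346} - 2 \gamma_{1356} - \frac{1}{4} \gamma_{1456} + \frac{7}{3} \gamma_{2356} - \frac{7}{6} \gamma_{13456}
Answer: \frac{7}{6} \gamma_{4} + \frac{14}{3} \gamma_{14} + 7 \gamma_{15} - 4 \gamma_{24} + 2 \gamma_{123} + \frac{4}{3} \gamma_{145} - \frac{4}{3} \gamma_{236} + \frac{7}{2} \gamma_{345} - 2 \gamma_{456} - \frac{1}{2} \gamma_{1456}


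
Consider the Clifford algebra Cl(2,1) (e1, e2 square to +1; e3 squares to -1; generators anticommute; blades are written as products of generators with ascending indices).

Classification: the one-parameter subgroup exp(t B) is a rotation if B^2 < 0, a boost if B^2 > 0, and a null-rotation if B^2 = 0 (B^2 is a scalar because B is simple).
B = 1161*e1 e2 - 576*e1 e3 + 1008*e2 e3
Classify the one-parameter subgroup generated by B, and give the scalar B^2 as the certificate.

B^2 term by term: the squares give (1161)^2*(e1 e2)^2 + (-576)^2*(e1 e3)^2 + (1008)^2*(e2 e3)^2 = 1347921*(-1) + 331776*(+1) + 1016064*(+1) = -81 (each basis 2-blade squares to minus the product of its generators' squares); cross terms between blades sharing an index anticommute and cancel. So B^2 = -81.
Answer: rotation, certificate B^2 = -81. B^2 = -81 is basis-independent, so its sign is the whole story.


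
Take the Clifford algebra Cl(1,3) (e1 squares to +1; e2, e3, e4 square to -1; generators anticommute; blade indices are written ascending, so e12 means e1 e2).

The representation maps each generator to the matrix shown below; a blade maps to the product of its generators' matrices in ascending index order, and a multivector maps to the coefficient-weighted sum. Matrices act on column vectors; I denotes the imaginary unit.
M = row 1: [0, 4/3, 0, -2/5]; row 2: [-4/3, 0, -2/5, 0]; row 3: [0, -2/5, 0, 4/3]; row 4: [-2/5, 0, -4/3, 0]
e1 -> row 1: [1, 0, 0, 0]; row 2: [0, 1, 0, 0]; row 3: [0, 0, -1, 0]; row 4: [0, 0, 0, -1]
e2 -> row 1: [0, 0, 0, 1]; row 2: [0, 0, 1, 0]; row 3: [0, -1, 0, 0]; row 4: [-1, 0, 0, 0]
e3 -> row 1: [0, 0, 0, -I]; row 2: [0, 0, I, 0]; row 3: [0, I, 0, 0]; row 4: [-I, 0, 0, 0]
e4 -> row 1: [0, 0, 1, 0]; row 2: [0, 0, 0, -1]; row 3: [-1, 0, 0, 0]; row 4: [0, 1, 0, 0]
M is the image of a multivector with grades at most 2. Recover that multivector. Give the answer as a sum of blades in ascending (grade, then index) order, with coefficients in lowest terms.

Method: the blade images are trace-orthogonal — tr(rho(e_A) rho(e_B)^-1) = 4 if A = B and 0 otherwise — and rho(e_A)^-1 = (e_A)^2 * rho(e_A) with (e_A)^2 = +1 or -1, so the coefficient of e_A in the preimage is (e_A)^2 * tr(M rho(e_A))/4.
Nonzero projections over blades of grade <= 2: e12: (e12)^2 = +1, tr(M rho(e12)) = -8/5, coefficient -2/5; e24: (e24)^2 = -1, tr(M rho(e24)) = -16/3, coefficient 4/3. Every other blade of grade <= 2 projects to 0.
Answer: -2/5*e12 + 4/3*e24


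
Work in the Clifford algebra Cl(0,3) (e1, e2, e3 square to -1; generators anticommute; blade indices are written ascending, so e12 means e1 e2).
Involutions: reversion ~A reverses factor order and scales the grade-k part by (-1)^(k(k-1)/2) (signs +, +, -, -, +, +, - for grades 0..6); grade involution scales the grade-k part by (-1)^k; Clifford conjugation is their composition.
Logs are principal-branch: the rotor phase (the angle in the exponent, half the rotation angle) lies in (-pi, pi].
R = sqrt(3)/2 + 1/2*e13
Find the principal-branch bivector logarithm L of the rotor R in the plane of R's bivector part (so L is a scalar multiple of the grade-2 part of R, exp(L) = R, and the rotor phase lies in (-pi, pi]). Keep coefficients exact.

The scalar part of R is sqrt(3)/2, which fixes the principal-branch rotor phase; the unit plane is then the bivector part divided by the sine of that phase, and L is that plane scaled by the phase.
Concretely: cos(phase) = sqrt(3)/2 gives phase = ±pi/6, and since phase/sin(phase) is even the sign is immaterial: L = (phase/sin(phase)) * <R>_2 = (pi/3) * <R>_2.
Answer: pi/6*e13


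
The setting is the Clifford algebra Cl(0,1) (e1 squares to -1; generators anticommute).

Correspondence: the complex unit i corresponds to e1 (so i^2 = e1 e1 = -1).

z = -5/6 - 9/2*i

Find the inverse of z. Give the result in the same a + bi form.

In blades: z = -5/6 - 9/2*e1.
With qbar = -5/6 + 9/2*e1 (scalar fixed, mapped units negated), z qbar = 377/18 (the sum of squared coefficients), so z^-1 = qbar / (377/18) = -15/377 + 81/377*e1; translating back:
Answer: -15/377 + 81/377*i


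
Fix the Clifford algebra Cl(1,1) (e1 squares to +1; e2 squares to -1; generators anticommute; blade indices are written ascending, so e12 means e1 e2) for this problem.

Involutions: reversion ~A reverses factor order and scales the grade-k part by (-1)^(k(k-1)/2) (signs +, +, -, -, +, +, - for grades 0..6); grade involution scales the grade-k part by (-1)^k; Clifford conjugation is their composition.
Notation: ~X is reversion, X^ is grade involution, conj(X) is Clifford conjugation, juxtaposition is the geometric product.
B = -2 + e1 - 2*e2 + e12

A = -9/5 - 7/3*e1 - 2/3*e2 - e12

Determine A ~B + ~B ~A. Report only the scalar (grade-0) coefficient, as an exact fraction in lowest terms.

first term: 14/15 + 23/15*e1 + 124/15*e2 + 137/15*e12
second term: -16/15 + 1/5*e1 + 18/5*e2 - 83/15*e12
Answer: -2/15


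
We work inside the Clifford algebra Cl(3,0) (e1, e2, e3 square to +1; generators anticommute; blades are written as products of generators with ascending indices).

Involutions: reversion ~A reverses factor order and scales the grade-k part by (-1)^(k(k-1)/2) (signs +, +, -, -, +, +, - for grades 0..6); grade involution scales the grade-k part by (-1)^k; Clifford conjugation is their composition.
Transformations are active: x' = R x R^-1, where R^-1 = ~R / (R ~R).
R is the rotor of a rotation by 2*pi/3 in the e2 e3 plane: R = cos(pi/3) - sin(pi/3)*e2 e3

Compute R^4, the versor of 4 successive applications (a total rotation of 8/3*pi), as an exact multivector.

The rotor phase is half the rotation angle and phases add under composition, so 4 steps in the e2 e3 plane accumulate phase 4*(pi/3) = 4*pi/3: R^4 = cos(4*pi/3) - sin(4*pi/3)*e2 e3.
cos(4*pi/3) = -1/2 and sin(4*pi/3) = -sqrt(3)/2, so R^4 = -1/2 + sqrt(3)/2*e2 e3. The net rotation is 2/3*pi (after discarding 1 full turn, each of which contributes a factor -1 to the rotor); the rotor keeps the half-angle phase exactly.
Answer: -1/2 + sqrt(3)/2*e2 e3


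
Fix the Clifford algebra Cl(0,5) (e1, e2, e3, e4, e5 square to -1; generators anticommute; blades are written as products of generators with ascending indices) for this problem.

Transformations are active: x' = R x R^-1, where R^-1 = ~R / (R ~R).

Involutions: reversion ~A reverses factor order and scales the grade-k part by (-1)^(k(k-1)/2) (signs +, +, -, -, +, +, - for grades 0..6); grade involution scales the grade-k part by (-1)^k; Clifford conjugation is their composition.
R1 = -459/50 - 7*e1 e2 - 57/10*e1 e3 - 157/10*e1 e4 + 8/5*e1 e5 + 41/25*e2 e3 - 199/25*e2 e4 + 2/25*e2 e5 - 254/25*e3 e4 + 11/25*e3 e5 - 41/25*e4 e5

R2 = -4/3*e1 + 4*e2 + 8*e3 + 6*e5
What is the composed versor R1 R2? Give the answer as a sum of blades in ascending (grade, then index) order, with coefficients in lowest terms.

Distribute over the terms of R2 (each basis-blade product reordered to ascending indices, repeated generators contracted through their squares):
R1 (-4/3*e1) = 306/25*e1 + 28/3*e2 + 38/5*e3 + 314/15*e4 - 32/15*e5 - 164/75*e1 e2 e3 + 796/75*e1 e2 e4 - 8/75*e1 e2 e5 + 1016/75*e1 e3 e4 - 44/75*e1 e3 e5 + 164/75*e1 e4 e5
R1 (4*e2) = 28*e1 - 918/25*e2 + 164/25*e3 - 796/25*e4 + 8/25*e5 + 114/5*e1 e2 e3 + 314/5*e1 e2 e4 - 32/5*e1 e2 e5 - 1016/25*e2 e3 e4 + 44/25*e2 e3 e5 - 164/25*e2 e4 e5
R1 (8*e3) = 228/5*e1 - 328/25*e2 - 1836/25*e3 - 2032/25*e4 + 88/25*e5 - 56*e1 e2 e3 + 628/5*e1 e3 e4 - 64/5*e1 e3 e5 + 1592/25*e2 e3 e4 - 16/25*e2 e3 e5 - 328/25*e3 e4 e5
R1 (6*e5) = -48/5*e1 - 12/25*e2 - 66/25*e3 + 246/25*e4 - 1377/25*e5 - 42*e1 e2 e5 - 171/5*e1 e3 e5 - 471/5*e1 e4 e5 + 246/25*e2 e3 e5 - 1194/25*e2 e4 e5 - 1524/25*e3 e4 e5
Summing the partial products and collecting blades:
Answer: 1906/25*e1 - 3074/75*e2 - 1548/25*e3 - 6176/75*e4 - 4003/75*e5 - 2654/75*e1 e2 e3 + 5506/75*e1 e2 e4 - 3638/75*e1 e2 e5 + 10436/75*e1 e3 e4 - 3569/75*e1 e3 e5 - 6901/75*e1 e4 e5 + 576/25*e2 e3 e4 + 274/25*e2 e3 e5 - 1358/25*e2 e4 e5 - 1852/25*e3 e4 e5


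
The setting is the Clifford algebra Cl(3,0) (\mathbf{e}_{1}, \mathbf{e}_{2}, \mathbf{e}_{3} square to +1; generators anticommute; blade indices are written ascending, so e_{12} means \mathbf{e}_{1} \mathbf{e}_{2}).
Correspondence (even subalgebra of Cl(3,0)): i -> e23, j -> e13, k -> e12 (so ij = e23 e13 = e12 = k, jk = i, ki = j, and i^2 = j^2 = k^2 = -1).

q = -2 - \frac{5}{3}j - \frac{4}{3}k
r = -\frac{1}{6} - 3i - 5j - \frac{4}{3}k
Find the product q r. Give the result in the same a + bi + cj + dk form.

In blades: q = -2 - \frac{4}{3} e_{12} - \frac{5}{3} e_{13}, r = -\frac{1}{6} - \frac{4}{3} e_{12} - 5 e_{13} - 3 e_{23}.
Distribute q over r term by term (generator squares from the signature, products reordered to ascending indices): (-2)*r = \frac{1}{3} + \frac{8}{3} e_{12} + 10 e_{13} + 6 e_{23}; (-\frac{4}{3} e_{12})*r = -\frac{16}{9} + \frac{2}{9} e_{12} + 4 e_{13} - \frac{20}{3} e_{23}; (-\frac{5}{3} e_{13})*r = -\frac{25}{3} - 5 e_{12} + \frac{5}{18} e_{13} + \frac{20}{9} e_{23}.
Sum: -\frac{88}{9} - \frac{19}{9} e_{12} + \frac{257}{18} e_{13} + \frac{14}{9} e_{23}; translating back through the correspondence:
Answer: -\frac{88}{9} + \frac{14}{9}i + \frac{257}{18}j - \frac{19}{9}k


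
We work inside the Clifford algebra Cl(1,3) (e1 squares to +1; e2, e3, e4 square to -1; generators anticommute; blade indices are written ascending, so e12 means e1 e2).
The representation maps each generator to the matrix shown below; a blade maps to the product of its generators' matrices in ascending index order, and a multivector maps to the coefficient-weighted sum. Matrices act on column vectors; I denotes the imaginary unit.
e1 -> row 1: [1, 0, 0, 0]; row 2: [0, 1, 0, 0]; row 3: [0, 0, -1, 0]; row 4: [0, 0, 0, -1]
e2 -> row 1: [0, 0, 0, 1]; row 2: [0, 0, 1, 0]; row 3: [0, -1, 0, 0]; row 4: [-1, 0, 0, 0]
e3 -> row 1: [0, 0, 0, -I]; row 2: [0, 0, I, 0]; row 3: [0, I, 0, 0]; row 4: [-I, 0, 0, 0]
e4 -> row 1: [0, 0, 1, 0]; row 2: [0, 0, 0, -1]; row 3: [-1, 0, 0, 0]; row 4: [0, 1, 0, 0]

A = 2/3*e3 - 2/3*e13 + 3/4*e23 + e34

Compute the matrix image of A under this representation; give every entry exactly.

Bivector images (products of the table entries): rho(e13) = rho(e1)rho(e3) = row 1: [0, 0, 0, -I]; row 2: [0, 0, I, 0]; row 3: [0, -I, 0, 0]; row 4: [I, 0, 0, 0]; rho(e23) = rho(e2)rho(e3) = row 1: [-I, 0, 0, 0]; row 2: [0, I, 0, 0]; row 3: [0, 0, -I, 0]; row 4: [0, 0, 0, I]; rho(e34) = rho(e3)rho(e4) = row 1: [0, -I, 0, 0]; row 2: [-I, 0, 0, 0]; row 3: [0, 0, 0, -I]; row 4: [0, 0, -I, 0].
M = (2/3)*rho(e3) + (-2/3)*rho(e13) + (3/4)*rho(e23) + (1)*rho(e34), summed entrywise:
Answer: row 1: [-3*I/4, -I, 0, 0]; row 2: [-I, 3*I/4, 0, 0]; row 3: [0, 4*I/3, -3*I/4, -I]; row 4: [-4*I/3, 0, -I, 3*I/4]


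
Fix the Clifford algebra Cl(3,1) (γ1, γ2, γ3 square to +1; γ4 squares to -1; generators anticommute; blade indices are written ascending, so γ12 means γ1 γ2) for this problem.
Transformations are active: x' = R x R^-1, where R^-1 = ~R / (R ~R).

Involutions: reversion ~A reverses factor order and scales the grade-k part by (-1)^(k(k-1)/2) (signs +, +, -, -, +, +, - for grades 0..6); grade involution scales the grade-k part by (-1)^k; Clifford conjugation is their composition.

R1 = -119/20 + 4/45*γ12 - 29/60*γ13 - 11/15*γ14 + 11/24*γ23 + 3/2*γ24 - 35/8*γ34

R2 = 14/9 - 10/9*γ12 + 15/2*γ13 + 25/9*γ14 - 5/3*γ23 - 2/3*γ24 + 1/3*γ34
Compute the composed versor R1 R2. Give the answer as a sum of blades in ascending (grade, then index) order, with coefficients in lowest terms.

Distribute over the grade parts of R1 (each basis-blade product reordered to ascending indices, repeated generators contracted through their squares):
<R1>_0 (= -119/20) R2 = -833/90 + 119/18*γ12 - 357/8*γ13 - 595/36*γ14 + 119/12*γ23 + 119/30*γ24 - 119/60*γ34
<R1>_2 (= 4/45*γ12 - 29/60*γ13 - 11/15*γ14 + 11/24*γ23 + 3/2*γ24 - 35/8*γ34) R2 = -5/648 - 5881/6480*γ12 + 12439/1080*γ13 + 4769/144*γ14 - 11/6*γ23 - 1373/324*γ24 - 1421/108*γ34 - 1507/360*γ1234
Summing the partial products and collecting blades:
Answer: -30013/3240 + 36959/6480*γ12 - 8939/270*γ13 + 2389/144*γ14 + 97/12*γ23 - 439/1620*γ24 - 2044/135*γ34 - 1507/360*γ1234


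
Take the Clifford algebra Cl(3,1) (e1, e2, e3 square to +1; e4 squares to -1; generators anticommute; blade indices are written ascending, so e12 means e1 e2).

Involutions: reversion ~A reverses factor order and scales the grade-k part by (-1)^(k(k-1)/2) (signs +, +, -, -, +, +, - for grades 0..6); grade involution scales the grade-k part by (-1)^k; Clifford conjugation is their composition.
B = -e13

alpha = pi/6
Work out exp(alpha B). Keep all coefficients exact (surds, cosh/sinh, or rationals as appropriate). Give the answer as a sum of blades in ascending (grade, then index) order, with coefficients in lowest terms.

B^2 = (-1)^2*(e13)^2 = 1*(-1) = -1 (a basis 2-blade squares to minus the product of its generators' squares).
B^2 = -1 — circular case — the even/odd split gives cos and sin: l = 1, alpha*l = pi/6, so exp(alpha B) = cos(pi/6) + (sin(pi/6)/1)*B = sqrt(3)/2 + (1/2)*B.
Answer: sqrt(3)/2 - 1/2*e13


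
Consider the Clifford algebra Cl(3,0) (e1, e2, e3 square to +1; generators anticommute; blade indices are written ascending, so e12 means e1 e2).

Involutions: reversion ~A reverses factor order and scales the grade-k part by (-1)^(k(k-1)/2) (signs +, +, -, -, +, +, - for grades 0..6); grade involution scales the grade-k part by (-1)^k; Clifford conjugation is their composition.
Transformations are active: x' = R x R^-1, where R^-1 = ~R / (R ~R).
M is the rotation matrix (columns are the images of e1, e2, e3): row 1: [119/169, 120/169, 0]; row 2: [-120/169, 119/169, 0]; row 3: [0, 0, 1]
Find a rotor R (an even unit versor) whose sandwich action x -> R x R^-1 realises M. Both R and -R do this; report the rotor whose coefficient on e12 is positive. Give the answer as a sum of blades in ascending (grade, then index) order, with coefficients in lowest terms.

Method: write R = a + b12*e12 + b13*e13 + b23*e23 with a^2 + b12^2 + b13^2 + b23^2 = 1 (so R^-1 = ~R). Expanding the columns R e_j ~R gives tr M = 4a^2 - 1 and, from the antisymmetric part, M21 - M12 = -4a*b12, M13 - M31 = 4a*b13, M32 - M23 = -4a*b23.
Here tr M = 407/169, so a^2 = (1 + tr M)/4 = 144/169 and a = ±12/13. Taking a = 12/13: M21 - M12 = -240/169, M13 - M31 = 0, M32 - M23 = 0, giving b12 = 5/13, b13 = 0, b23 = 0, i.e. R = 12/13 + 5/13*e12.
Its e12 coefficient is already positive.
Answer: 12/13 + 5/13*e12. Why the constraint matters: R and -R act identically through the sandwich — M has trace 407/169 either way — so only the sign condition on e12 picks one of the two preimages.


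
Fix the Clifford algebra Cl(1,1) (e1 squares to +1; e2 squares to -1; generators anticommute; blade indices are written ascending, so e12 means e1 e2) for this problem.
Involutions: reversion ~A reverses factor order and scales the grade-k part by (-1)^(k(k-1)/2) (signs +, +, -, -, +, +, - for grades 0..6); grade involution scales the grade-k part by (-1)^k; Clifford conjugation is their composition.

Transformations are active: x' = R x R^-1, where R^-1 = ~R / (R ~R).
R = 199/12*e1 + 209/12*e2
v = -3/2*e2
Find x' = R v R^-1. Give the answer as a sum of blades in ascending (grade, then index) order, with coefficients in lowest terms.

~R = 199/12*e1 + 209/12*e2, and R ~R = -85/3, so R^-1 = ~R / (-85/3).
R v = 209/8 - 199/8*e12
Answer: -41591/1360*e1 - 41641/1360*e2


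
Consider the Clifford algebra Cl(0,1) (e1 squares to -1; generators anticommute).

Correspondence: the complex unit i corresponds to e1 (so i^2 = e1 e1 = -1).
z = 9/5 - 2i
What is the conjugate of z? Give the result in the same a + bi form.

In blades: z = 9/5 - 2*e1.
Conjugation here is Clifford conjugation: the scalar is fixed and the grade-1 and grade-2 blades all flip sign, giving 9/5 + 2*e1; translating back:
Answer: 9/5 + 2i


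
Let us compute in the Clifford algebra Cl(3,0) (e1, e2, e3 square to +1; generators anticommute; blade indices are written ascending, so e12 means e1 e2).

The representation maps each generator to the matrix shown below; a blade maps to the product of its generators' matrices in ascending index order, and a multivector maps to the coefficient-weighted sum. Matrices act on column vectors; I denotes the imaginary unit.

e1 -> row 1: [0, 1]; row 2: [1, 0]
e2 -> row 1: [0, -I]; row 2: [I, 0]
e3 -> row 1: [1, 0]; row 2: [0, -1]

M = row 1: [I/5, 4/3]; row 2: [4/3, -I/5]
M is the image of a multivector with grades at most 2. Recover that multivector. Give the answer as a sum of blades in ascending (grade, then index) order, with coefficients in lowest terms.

Method: 1, rho(e1), rho(e2), rho(e3) form a trace-orthogonal basis of the 2x2 complex matrices (tr(X Y) = 2 if X = Y, else 0), so M = m0*1 + m1*rho(e1) + m2*rho(e2) + m3*rho(e3) with m0 = tr(M)/2 = 0, m1 = tr(M rho(e1))/2 = 4/3, m2 = tr(M rho(e2))/2 = 0, m3 = tr(M rho(e3))/2 = I/5.
Multiplying table entries, the bivector images are rho(e12) = I*rho(e3), rho(e13) = -I*rho(e2), rho(e23) = I*rho(e1); with real blade coefficients the real parts of m0..m3 are the coefficients of 1, e1, e2, e3 and the imaginary parts give the bivectors (e23: Im m1, e13: -Im m2, e12: Im m3).
Answer: 4/3*e1 + 1/5*e12


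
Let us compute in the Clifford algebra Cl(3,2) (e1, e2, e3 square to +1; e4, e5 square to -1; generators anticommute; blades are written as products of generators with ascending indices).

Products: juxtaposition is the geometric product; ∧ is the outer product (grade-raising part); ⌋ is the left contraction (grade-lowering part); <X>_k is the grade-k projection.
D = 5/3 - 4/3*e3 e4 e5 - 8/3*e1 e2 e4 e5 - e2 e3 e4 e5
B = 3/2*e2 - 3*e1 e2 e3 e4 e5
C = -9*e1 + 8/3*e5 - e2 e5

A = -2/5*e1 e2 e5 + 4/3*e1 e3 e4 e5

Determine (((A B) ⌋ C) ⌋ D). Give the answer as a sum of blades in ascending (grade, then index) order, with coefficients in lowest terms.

step 1: 4*e2 + 3/5*e1 e5 + 6/5*e3 e4 - 2*e1 e2 e3 e4 e5
step 2: -4*e5
step 3: -16/3*e3 e4 + 32/3*e1 e2 e4 + 4*e2 e3 e4
Answer: -16/3*e3 e4 + 32/3*e1 e2 e4 + 4*e2 e3 e4


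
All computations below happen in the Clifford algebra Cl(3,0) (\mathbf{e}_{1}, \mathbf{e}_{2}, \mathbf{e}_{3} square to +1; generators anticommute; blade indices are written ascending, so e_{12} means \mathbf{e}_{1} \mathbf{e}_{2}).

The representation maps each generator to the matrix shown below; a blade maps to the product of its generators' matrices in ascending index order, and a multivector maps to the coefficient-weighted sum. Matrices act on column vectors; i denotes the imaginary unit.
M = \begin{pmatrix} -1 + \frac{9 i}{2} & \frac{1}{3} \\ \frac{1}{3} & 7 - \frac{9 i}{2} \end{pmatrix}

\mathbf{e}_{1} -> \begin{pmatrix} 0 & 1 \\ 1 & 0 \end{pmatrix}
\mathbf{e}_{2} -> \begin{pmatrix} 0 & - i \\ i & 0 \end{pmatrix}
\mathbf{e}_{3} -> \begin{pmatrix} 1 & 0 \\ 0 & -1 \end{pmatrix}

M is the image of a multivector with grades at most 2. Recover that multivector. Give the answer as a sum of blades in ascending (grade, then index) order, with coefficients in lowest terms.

Method: 1, rho(e_{1}), rho(e_{2}), rho(e_{3}) form a trace-orthogonal basis of the 2x2 complex matrices (tr(X Y) = 2 if X = Y, else 0), so M = m0*1 + m1*rho(e_{1}) + m2*rho(e_{2}) + m3*rho(e_{3}) with m0 = tr(M)/2 = 3, m1 = tr(M rho(e_{1}))/2 = \frac{1}{3}, m2 = tr(M rho(e_{2}))/2 = 0, m3 = tr(M rho(e_{3}))/2 = -4 + \frac{9 i}{2}.
Multiplying table entries, the bivector images are rho(e_{12}) = i*rho(e_{3}), rho(e_{13}) = -i*rho(e_{2}), rho(e_{23}) = i*rho(e_{1}); with real blade coefficients the real parts of m0..m3 are the coefficients of 1, e_{1}, e_{2}, e_{3} and the imaginary parts give the bivectors (e_{23}: Im m1, e_{13}: -Im m2, e_{12}: Im m3).
Answer: 3 + \frac{1}{3} e_{1} - 4 e_{3} + \frac{9}{2} e_{12}


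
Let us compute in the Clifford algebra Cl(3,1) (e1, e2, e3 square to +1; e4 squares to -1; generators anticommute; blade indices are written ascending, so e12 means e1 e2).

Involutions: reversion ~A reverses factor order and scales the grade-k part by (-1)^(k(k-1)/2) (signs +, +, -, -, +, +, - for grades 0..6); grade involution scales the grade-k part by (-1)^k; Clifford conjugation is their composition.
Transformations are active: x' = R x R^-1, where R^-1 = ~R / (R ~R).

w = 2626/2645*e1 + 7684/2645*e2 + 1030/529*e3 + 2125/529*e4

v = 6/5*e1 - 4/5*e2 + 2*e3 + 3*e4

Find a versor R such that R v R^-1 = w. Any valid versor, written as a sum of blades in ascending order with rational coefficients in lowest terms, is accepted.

The midline construction: v and w both square to -73/25, so reflecting in their sum 1160/529*e1 + 5568/2645*e2 + 2088/529*e3 + 3712/529*e4 exchanges them.
Answer: 1160/529*e1 + 5568/2645*e2 + 2088/529*e3 + 3712/529*e4


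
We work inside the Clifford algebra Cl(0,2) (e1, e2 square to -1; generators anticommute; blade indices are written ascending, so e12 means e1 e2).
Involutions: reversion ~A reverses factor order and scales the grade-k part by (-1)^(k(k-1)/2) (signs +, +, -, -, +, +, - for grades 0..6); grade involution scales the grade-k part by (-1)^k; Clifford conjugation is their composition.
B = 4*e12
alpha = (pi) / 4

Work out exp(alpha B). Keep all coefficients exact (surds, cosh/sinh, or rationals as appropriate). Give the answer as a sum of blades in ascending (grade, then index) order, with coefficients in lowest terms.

B^2 = (4)^2*(e12)^2 = 16*(-1) = -16 (a basis 2-blade squares to minus the product of its generators' squares).
B^2 = -16 — B^2 < 0, so the exponential closes trigonometrically: l = 4, alpha*l = pi, so exp(alpha B) = cos(pi) + (sin(pi)/4)*B = -1 + (0)*B.
Answer: -1


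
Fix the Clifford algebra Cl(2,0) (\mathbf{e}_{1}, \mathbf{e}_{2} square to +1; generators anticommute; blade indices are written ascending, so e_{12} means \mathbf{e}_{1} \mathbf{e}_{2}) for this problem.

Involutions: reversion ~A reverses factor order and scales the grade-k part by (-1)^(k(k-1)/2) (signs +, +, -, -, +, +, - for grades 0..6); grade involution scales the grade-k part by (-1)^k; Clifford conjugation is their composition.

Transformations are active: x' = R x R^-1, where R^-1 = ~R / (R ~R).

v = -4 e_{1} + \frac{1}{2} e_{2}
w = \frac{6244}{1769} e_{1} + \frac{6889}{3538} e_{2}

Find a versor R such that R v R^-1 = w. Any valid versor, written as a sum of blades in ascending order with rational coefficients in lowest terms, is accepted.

Equal squares first: v^2 = w^2 = \frac{65}{4}. Then v + w = -\frac{832}{1769} e_{1} + \frac{4329}{1769} e_{2} is a versor taking v to w, provided it is invertible.
Answer: -\frac{832}{1769} e_{1} + \frac{4329}{1769} e_{2}


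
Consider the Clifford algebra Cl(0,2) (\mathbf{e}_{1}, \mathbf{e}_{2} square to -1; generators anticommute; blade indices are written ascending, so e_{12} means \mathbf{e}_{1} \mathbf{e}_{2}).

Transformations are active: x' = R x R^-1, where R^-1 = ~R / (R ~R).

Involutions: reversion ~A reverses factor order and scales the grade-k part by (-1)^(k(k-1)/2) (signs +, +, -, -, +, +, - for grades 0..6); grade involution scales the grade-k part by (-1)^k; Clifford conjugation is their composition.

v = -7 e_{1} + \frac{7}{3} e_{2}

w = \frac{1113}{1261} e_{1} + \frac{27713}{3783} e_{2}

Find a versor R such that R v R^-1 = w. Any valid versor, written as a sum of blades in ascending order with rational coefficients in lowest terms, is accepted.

Sketch: the shared square -\frac{490}{9} makes R = v + w = -\frac{7714}{1261} e_{1} + \frac{12180}{1261} e_{2} the natural versor; its sandwich fixes that direction, negates (v - w)/2, and sends v to w.
Answer: -\frac{7714}{1261} e_{1} + \frac{12180}{1261} e_{2}


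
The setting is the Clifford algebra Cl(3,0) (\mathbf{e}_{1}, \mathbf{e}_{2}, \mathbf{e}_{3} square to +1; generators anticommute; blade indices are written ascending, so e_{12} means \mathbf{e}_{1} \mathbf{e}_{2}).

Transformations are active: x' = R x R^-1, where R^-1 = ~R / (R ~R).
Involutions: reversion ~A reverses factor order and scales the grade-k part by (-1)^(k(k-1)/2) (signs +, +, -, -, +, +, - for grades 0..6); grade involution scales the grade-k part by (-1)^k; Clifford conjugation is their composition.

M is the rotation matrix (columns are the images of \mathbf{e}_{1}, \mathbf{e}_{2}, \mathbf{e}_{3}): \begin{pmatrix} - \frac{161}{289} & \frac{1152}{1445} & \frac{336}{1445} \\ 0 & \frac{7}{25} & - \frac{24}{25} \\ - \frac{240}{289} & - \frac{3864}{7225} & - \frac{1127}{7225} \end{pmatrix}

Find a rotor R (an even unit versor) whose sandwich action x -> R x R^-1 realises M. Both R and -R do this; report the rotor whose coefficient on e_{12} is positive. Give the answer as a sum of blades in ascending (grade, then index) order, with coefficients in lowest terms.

Method: write R = a + b12*e_{12} + b13*e_{13} + b23*e_{23} with a^2 + b12^2 + b13^2 + b23^2 = 1 (so R^-1 = ~R). Expanding the columns R e_j ~R gives tr M = 4a^2 - 1 and, from the antisymmetric part, M21 - M12 = -4a*b12, M13 - M31 = 4a*b13, M32 - M23 = -4a*b23.
Here tr M = -\frac{3129}{7225}, so a^2 = (1 + tr M)/4 = \frac{1024}{7225} and a = ±\frac{32}{85}. Taking a = \frac{32}{85}: M21 - M12 = -\frac{1152}{1445}, M13 - M31 = \frac{1536}{1445}, M32 - M23 = \frac{3072}{7225}, giving b12 = \frac{9}{17}, b13 = \frac{12}{17}, b23 = -\frac{24}{85}, i.e. R = \frac{32}{85} + \frac{9}{17} e_{12} + \frac{12}{17} e_{13} - \frac{24}{85} e_{23}.
Its e_{12} coefficient is already positive.
Answer: \frac{32}{85} + \frac{9}{17} e_{12} + \frac{12}{17} e_{13} - \frac{24}{85} e_{23}. Why the constraint matters: R and -R act identically through the sandwich — M has trace -\frac{3129}{7225} either way — so only the sign condition on e_{12} picks one of the two preimages.


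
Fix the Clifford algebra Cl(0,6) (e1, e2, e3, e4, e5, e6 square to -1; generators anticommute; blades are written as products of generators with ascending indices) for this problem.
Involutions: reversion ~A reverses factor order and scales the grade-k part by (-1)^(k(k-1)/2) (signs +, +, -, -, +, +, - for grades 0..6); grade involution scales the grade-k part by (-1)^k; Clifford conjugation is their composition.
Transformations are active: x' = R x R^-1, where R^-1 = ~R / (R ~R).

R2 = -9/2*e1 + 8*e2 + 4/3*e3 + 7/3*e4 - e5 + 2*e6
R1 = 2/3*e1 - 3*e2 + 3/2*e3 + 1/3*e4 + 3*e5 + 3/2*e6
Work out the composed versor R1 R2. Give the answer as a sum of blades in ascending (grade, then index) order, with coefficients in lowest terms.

Distribute over the terms of R1 (each basis-blade product reordered to ascending indices, repeated generators contracted through their squares):
(2/3*e1) R2 = 3 + 16/3*e1 e2 + 8/9*e1 e3 + 14/9*e1 e4 - 2/3*e1 e5 + 4/3*e1 e6
(-3*e2) R2 = 24 - 27/2*e1 e2 - 4*e2 e3 - 7*e2 e4 + 3*e2 e5 - 6*e2 e6
(3/2*e3) R2 = -2 + 27/4*e1 e3 - 12*e2 e3 + 7/2*e3 e4 - 3/2*e3 e5 + 3*e3 e6
(1/3*e4) R2 = -7/9 + 3/2*e1 e4 - 8/3*e2 e4 - 4/9*e3 e4 - 1/3*e4 e5 + 2/3*e4 e6
(3*e5) R2 = 3 + 27/2*e1 e5 - 24*e2 e5 - 4*e3 e5 - 7*e4 e5 + 6*e5 e6
(3/2*e6) R2 = -3 + 27/4*e1 e6 - 12*e2 e6 - 2*e3 e6 - 7/2*e4 e6 + 3/2*e5 e6
Summing the partial products and collecting blades:
Answer: 218/9 - 49/6*e1 e2 + 275/36*e1 e3 + 55/18*e1 e4 + 77/6*e1 e5 + 97/12*e1 e6 - 16*e2 e3 - 29/3*e2 e4 - 21*e2 e5 - 18*e2 e6 + 55/18*e3 e4 - 11/2*e3 e5 + e3 e6 - 22/3*e4 e5 - 17/6*e4 e6 + 15/2*e5 e6
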